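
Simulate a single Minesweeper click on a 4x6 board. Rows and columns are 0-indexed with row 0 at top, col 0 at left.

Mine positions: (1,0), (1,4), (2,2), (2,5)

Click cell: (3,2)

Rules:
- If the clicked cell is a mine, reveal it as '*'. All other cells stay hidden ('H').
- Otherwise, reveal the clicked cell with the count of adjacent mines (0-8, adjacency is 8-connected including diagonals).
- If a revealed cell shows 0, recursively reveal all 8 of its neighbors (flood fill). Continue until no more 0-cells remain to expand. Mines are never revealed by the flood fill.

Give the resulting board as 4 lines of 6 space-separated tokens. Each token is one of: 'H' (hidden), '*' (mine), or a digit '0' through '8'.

H H H H H H
H H H H H H
H H H H H H
H H 1 H H H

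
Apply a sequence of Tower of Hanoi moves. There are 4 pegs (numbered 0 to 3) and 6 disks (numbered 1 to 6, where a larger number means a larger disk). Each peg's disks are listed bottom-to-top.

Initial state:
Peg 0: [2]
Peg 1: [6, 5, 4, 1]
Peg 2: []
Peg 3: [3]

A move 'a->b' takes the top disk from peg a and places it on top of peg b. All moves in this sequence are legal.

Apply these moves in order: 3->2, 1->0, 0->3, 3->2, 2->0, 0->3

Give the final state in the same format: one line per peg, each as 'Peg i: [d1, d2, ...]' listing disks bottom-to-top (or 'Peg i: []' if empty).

After move 1 (3->2):
Peg 0: [2]
Peg 1: [6, 5, 4, 1]
Peg 2: [3]
Peg 3: []

After move 2 (1->0):
Peg 0: [2, 1]
Peg 1: [6, 5, 4]
Peg 2: [3]
Peg 3: []

After move 3 (0->3):
Peg 0: [2]
Peg 1: [6, 5, 4]
Peg 2: [3]
Peg 3: [1]

After move 4 (3->2):
Peg 0: [2]
Peg 1: [6, 5, 4]
Peg 2: [3, 1]
Peg 3: []

After move 5 (2->0):
Peg 0: [2, 1]
Peg 1: [6, 5, 4]
Peg 2: [3]
Peg 3: []

After move 6 (0->3):
Peg 0: [2]
Peg 1: [6, 5, 4]
Peg 2: [3]
Peg 3: [1]

Answer: Peg 0: [2]
Peg 1: [6, 5, 4]
Peg 2: [3]
Peg 3: [1]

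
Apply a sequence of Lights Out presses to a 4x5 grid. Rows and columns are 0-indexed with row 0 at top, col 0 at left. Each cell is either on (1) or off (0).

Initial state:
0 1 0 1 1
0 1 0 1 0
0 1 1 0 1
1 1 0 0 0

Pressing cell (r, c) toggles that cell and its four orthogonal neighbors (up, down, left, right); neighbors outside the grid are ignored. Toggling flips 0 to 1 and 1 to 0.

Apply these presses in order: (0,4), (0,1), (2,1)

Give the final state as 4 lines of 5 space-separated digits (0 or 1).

After press 1 at (0,4):
0 1 0 0 0
0 1 0 1 1
0 1 1 0 1
1 1 0 0 0

After press 2 at (0,1):
1 0 1 0 0
0 0 0 1 1
0 1 1 0 1
1 1 0 0 0

After press 3 at (2,1):
1 0 1 0 0
0 1 0 1 1
1 0 0 0 1
1 0 0 0 0

Answer: 1 0 1 0 0
0 1 0 1 1
1 0 0 0 1
1 0 0 0 0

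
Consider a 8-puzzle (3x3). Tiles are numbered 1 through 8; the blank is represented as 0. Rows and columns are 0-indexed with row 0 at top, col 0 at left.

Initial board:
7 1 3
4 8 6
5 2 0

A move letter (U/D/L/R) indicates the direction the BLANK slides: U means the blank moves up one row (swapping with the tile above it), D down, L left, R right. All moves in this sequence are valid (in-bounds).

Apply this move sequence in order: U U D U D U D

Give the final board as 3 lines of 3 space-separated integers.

After move 1 (U):
7 1 3
4 8 0
5 2 6

After move 2 (U):
7 1 0
4 8 3
5 2 6

After move 3 (D):
7 1 3
4 8 0
5 2 6

After move 4 (U):
7 1 0
4 8 3
5 2 6

After move 5 (D):
7 1 3
4 8 0
5 2 6

After move 6 (U):
7 1 0
4 8 3
5 2 6

After move 7 (D):
7 1 3
4 8 0
5 2 6

Answer: 7 1 3
4 8 0
5 2 6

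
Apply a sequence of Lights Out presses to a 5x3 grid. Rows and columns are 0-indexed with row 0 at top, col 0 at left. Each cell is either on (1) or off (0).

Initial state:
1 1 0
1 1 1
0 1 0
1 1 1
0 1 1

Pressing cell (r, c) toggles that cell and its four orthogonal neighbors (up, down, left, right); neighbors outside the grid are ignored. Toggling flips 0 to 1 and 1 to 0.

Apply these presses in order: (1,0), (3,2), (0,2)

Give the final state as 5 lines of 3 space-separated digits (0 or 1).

Answer: 0 0 1
0 0 0
1 1 1
1 0 0
0 1 0

Derivation:
After press 1 at (1,0):
0 1 0
0 0 1
1 1 0
1 1 1
0 1 1

After press 2 at (3,2):
0 1 0
0 0 1
1 1 1
1 0 0
0 1 0

After press 3 at (0,2):
0 0 1
0 0 0
1 1 1
1 0 0
0 1 0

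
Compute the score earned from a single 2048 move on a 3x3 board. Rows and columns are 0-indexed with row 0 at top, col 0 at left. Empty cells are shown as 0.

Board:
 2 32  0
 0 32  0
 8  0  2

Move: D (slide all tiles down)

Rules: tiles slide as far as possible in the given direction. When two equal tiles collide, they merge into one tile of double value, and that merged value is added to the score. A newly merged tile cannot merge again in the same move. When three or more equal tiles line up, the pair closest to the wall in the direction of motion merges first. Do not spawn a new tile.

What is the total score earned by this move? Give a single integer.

Answer: 64

Derivation:
Slide down:
col 0: [2, 0, 8] -> [0, 2, 8]  score +0 (running 0)
col 1: [32, 32, 0] -> [0, 0, 64]  score +64 (running 64)
col 2: [0, 0, 2] -> [0, 0, 2]  score +0 (running 64)
Board after move:
 0  0  0
 2  0  0
 8 64  2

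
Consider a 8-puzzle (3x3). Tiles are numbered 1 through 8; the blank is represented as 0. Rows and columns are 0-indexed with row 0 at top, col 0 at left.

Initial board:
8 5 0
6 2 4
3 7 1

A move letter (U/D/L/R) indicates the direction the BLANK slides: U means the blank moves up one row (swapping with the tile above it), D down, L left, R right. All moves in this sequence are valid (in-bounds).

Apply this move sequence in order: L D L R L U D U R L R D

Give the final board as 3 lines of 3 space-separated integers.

Answer: 2 6 5
8 0 4
3 7 1

Derivation:
After move 1 (L):
8 0 5
6 2 4
3 7 1

After move 2 (D):
8 2 5
6 0 4
3 7 1

After move 3 (L):
8 2 5
0 6 4
3 7 1

After move 4 (R):
8 2 5
6 0 4
3 7 1

After move 5 (L):
8 2 5
0 6 4
3 7 1

After move 6 (U):
0 2 5
8 6 4
3 7 1

After move 7 (D):
8 2 5
0 6 4
3 7 1

After move 8 (U):
0 2 5
8 6 4
3 7 1

After move 9 (R):
2 0 5
8 6 4
3 7 1

After move 10 (L):
0 2 5
8 6 4
3 7 1

After move 11 (R):
2 0 5
8 6 4
3 7 1

After move 12 (D):
2 6 5
8 0 4
3 7 1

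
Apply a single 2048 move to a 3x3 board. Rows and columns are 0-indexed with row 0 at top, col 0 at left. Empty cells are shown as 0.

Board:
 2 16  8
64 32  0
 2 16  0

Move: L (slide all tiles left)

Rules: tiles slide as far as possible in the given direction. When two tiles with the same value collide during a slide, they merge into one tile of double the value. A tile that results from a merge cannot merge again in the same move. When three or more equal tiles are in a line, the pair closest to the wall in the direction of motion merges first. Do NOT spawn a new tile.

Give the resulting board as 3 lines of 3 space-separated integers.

Slide left:
row 0: [2, 16, 8] -> [2, 16, 8]
row 1: [64, 32, 0] -> [64, 32, 0]
row 2: [2, 16, 0] -> [2, 16, 0]

Answer:  2 16  8
64 32  0
 2 16  0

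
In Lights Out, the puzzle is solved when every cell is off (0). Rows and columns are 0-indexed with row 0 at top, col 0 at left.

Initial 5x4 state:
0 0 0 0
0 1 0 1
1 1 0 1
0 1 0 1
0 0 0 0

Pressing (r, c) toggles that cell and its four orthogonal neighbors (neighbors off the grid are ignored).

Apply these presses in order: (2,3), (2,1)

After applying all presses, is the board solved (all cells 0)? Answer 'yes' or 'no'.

Answer: yes

Derivation:
After press 1 at (2,3):
0 0 0 0
0 1 0 0
1 1 1 0
0 1 0 0
0 0 0 0

After press 2 at (2,1):
0 0 0 0
0 0 0 0
0 0 0 0
0 0 0 0
0 0 0 0

Lights still on: 0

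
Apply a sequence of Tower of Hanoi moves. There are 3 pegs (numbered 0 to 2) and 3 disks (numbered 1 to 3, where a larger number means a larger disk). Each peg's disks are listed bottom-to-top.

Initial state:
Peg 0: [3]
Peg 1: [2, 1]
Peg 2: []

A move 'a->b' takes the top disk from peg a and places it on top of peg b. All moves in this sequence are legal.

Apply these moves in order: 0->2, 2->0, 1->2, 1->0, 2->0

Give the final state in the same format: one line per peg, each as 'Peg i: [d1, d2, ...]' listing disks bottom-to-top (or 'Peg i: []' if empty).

Answer: Peg 0: [3, 2, 1]
Peg 1: []
Peg 2: []

Derivation:
After move 1 (0->2):
Peg 0: []
Peg 1: [2, 1]
Peg 2: [3]

After move 2 (2->0):
Peg 0: [3]
Peg 1: [2, 1]
Peg 2: []

After move 3 (1->2):
Peg 0: [3]
Peg 1: [2]
Peg 2: [1]

After move 4 (1->0):
Peg 0: [3, 2]
Peg 1: []
Peg 2: [1]

After move 5 (2->0):
Peg 0: [3, 2, 1]
Peg 1: []
Peg 2: []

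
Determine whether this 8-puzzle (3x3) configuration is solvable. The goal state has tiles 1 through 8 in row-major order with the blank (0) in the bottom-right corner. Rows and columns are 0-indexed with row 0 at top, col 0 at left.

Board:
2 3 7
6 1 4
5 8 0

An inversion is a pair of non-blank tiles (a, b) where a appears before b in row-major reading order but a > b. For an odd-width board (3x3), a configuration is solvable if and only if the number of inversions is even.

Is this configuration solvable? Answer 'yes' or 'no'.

Inversions (pairs i<j in row-major order where tile[i] > tile[j] > 0): 9
9 is odd, so the puzzle is not solvable.

Answer: no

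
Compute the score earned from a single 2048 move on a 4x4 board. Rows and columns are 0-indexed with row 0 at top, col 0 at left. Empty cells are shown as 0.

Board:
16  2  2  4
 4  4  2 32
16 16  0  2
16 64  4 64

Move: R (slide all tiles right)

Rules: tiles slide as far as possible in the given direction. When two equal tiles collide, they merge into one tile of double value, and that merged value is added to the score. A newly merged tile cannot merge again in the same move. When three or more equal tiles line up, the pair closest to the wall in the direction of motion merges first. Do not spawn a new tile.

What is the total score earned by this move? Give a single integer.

Slide right:
row 0: [16, 2, 2, 4] -> [0, 16, 4, 4]  score +4 (running 4)
row 1: [4, 4, 2, 32] -> [0, 8, 2, 32]  score +8 (running 12)
row 2: [16, 16, 0, 2] -> [0, 0, 32, 2]  score +32 (running 44)
row 3: [16, 64, 4, 64] -> [16, 64, 4, 64]  score +0 (running 44)
Board after move:
 0 16  4  4
 0  8  2 32
 0  0 32  2
16 64  4 64

Answer: 44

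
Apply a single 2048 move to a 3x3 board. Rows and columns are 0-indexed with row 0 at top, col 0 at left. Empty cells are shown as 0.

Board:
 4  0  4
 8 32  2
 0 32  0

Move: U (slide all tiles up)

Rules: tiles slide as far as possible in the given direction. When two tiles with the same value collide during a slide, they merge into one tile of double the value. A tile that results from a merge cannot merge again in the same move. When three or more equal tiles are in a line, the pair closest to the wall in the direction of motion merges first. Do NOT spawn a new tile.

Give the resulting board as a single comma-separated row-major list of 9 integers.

Slide up:
col 0: [4, 8, 0] -> [4, 8, 0]
col 1: [0, 32, 32] -> [64, 0, 0]
col 2: [4, 2, 0] -> [4, 2, 0]

Answer: 4, 64, 4, 8, 0, 2, 0, 0, 0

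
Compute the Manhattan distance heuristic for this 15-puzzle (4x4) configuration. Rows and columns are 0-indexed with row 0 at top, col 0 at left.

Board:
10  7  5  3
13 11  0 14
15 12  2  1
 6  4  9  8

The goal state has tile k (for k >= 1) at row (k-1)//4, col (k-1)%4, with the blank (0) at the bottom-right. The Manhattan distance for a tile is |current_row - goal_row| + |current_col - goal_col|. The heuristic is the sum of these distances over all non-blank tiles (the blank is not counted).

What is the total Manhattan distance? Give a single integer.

Answer: 43

Derivation:
Tile 10: (0,0)->(2,1) = 3
Tile 7: (0,1)->(1,2) = 2
Tile 5: (0,2)->(1,0) = 3
Tile 3: (0,3)->(0,2) = 1
Tile 13: (1,0)->(3,0) = 2
Tile 11: (1,1)->(2,2) = 2
Tile 14: (1,3)->(3,1) = 4
Tile 15: (2,0)->(3,2) = 3
Tile 12: (2,1)->(2,3) = 2
Tile 2: (2,2)->(0,1) = 3
Tile 1: (2,3)->(0,0) = 5
Tile 6: (3,0)->(1,1) = 3
Tile 4: (3,1)->(0,3) = 5
Tile 9: (3,2)->(2,0) = 3
Tile 8: (3,3)->(1,3) = 2
Sum: 3 + 2 + 3 + 1 + 2 + 2 + 4 + 3 + 2 + 3 + 5 + 3 + 5 + 3 + 2 = 43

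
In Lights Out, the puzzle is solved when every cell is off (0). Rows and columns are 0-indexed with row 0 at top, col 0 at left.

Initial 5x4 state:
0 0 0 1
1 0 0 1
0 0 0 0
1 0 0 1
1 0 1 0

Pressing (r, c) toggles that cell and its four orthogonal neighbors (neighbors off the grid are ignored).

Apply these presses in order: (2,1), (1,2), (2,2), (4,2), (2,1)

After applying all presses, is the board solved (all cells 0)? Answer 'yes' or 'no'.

After press 1 at (2,1):
0 0 0 1
1 1 0 1
1 1 1 0
1 1 0 1
1 0 1 0

After press 2 at (1,2):
0 0 1 1
1 0 1 0
1 1 0 0
1 1 0 1
1 0 1 0

After press 3 at (2,2):
0 0 1 1
1 0 0 0
1 0 1 1
1 1 1 1
1 0 1 0

After press 4 at (4,2):
0 0 1 1
1 0 0 0
1 0 1 1
1 1 0 1
1 1 0 1

After press 5 at (2,1):
0 0 1 1
1 1 0 0
0 1 0 1
1 0 0 1
1 1 0 1

Lights still on: 11

Answer: no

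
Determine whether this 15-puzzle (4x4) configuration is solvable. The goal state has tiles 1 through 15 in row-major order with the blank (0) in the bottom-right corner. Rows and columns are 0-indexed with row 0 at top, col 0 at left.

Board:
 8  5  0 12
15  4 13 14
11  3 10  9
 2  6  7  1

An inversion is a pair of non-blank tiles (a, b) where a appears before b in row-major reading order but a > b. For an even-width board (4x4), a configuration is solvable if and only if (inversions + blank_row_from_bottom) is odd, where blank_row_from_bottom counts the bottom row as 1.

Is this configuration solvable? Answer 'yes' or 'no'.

Answer: yes

Derivation:
Inversions: 71
Blank is in row 0 (0-indexed from top), which is row 4 counting from the bottom (bottom = 1).
71 + 4 = 75, which is odd, so the puzzle is solvable.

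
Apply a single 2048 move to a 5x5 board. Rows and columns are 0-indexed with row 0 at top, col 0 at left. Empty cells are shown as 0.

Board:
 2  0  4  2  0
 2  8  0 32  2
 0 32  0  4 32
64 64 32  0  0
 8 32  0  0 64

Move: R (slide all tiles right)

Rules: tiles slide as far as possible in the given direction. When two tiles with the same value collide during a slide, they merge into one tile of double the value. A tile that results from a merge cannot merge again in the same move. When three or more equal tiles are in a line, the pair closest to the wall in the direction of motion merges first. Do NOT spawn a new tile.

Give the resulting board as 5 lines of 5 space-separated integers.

Slide right:
row 0: [2, 0, 4, 2, 0] -> [0, 0, 2, 4, 2]
row 1: [2, 8, 0, 32, 2] -> [0, 2, 8, 32, 2]
row 2: [0, 32, 0, 4, 32] -> [0, 0, 32, 4, 32]
row 3: [64, 64, 32, 0, 0] -> [0, 0, 0, 128, 32]
row 4: [8, 32, 0, 0, 64] -> [0, 0, 8, 32, 64]

Answer:   0   0   2   4   2
  0   2   8  32   2
  0   0  32   4  32
  0   0   0 128  32
  0   0   8  32  64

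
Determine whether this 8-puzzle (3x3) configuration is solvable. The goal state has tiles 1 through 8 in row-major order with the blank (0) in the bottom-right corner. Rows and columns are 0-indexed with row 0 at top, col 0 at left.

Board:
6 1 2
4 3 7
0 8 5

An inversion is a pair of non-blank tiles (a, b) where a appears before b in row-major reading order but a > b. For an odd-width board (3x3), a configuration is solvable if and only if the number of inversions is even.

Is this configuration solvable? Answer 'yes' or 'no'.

Inversions (pairs i<j in row-major order where tile[i] > tile[j] > 0): 8
8 is even, so the puzzle is solvable.

Answer: yes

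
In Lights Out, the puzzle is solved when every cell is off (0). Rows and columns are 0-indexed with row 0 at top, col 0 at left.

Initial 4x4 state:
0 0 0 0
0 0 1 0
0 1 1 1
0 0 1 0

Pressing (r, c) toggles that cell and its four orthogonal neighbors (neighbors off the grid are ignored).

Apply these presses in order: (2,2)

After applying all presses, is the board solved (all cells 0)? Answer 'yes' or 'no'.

After press 1 at (2,2):
0 0 0 0
0 0 0 0
0 0 0 0
0 0 0 0

Lights still on: 0

Answer: yes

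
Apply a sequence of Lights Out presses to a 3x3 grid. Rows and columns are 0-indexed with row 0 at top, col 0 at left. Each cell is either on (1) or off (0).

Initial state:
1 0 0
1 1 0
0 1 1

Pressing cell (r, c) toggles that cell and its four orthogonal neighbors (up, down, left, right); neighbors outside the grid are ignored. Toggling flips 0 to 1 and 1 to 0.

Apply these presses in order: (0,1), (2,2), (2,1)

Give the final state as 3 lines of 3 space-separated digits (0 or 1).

Answer: 0 1 1
1 1 1
1 1 1

Derivation:
After press 1 at (0,1):
0 1 1
1 0 0
0 1 1

After press 2 at (2,2):
0 1 1
1 0 1
0 0 0

After press 3 at (2,1):
0 1 1
1 1 1
1 1 1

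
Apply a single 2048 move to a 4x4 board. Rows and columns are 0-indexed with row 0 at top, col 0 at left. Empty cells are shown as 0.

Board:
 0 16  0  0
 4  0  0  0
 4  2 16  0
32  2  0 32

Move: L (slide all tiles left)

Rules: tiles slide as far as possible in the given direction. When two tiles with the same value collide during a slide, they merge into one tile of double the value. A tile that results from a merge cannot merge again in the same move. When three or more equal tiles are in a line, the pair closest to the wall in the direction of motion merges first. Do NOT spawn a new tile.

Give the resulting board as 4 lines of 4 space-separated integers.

Answer: 16  0  0  0
 4  0  0  0
 4  2 16  0
32  2 32  0

Derivation:
Slide left:
row 0: [0, 16, 0, 0] -> [16, 0, 0, 0]
row 1: [4, 0, 0, 0] -> [4, 0, 0, 0]
row 2: [4, 2, 16, 0] -> [4, 2, 16, 0]
row 3: [32, 2, 0, 32] -> [32, 2, 32, 0]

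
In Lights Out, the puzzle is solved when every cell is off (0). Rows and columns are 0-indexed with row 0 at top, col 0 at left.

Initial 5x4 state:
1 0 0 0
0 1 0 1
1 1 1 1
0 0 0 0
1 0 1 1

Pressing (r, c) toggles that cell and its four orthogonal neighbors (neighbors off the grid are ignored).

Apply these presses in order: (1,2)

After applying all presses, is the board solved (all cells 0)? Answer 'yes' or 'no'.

After press 1 at (1,2):
1 0 1 0
0 0 1 0
1 1 0 1
0 0 0 0
1 0 1 1

Lights still on: 9

Answer: no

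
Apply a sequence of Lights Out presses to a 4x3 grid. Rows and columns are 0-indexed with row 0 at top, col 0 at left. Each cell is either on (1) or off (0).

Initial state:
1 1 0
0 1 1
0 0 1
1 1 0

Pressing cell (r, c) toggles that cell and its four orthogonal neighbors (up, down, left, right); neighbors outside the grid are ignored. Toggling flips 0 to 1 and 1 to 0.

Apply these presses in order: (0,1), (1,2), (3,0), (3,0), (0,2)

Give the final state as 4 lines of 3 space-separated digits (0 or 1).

Answer: 0 1 1
0 1 1
0 0 0
1 1 0

Derivation:
After press 1 at (0,1):
0 0 1
0 0 1
0 0 1
1 1 0

After press 2 at (1,2):
0 0 0
0 1 0
0 0 0
1 1 0

After press 3 at (3,0):
0 0 0
0 1 0
1 0 0
0 0 0

After press 4 at (3,0):
0 0 0
0 1 0
0 0 0
1 1 0

After press 5 at (0,2):
0 1 1
0 1 1
0 0 0
1 1 0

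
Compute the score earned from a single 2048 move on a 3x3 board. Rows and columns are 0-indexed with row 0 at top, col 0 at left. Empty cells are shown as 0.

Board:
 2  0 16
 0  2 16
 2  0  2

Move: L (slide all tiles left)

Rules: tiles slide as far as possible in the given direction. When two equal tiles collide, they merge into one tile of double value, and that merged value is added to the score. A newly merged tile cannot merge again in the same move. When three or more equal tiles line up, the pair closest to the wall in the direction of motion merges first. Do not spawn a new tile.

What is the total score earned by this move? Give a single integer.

Answer: 4

Derivation:
Slide left:
row 0: [2, 0, 16] -> [2, 16, 0]  score +0 (running 0)
row 1: [0, 2, 16] -> [2, 16, 0]  score +0 (running 0)
row 2: [2, 0, 2] -> [4, 0, 0]  score +4 (running 4)
Board after move:
 2 16  0
 2 16  0
 4  0  0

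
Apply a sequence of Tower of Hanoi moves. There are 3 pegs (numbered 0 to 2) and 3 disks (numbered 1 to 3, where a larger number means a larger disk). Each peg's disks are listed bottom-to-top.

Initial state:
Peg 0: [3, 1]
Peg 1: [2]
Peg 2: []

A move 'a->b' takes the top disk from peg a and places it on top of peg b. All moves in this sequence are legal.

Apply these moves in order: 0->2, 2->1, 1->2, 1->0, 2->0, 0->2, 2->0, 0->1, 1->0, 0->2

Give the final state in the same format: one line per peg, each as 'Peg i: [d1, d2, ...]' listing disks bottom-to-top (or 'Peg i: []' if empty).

Answer: Peg 0: [3, 2]
Peg 1: []
Peg 2: [1]

Derivation:
After move 1 (0->2):
Peg 0: [3]
Peg 1: [2]
Peg 2: [1]

After move 2 (2->1):
Peg 0: [3]
Peg 1: [2, 1]
Peg 2: []

After move 3 (1->2):
Peg 0: [3]
Peg 1: [2]
Peg 2: [1]

After move 4 (1->0):
Peg 0: [3, 2]
Peg 1: []
Peg 2: [1]

After move 5 (2->0):
Peg 0: [3, 2, 1]
Peg 1: []
Peg 2: []

After move 6 (0->2):
Peg 0: [3, 2]
Peg 1: []
Peg 2: [1]

After move 7 (2->0):
Peg 0: [3, 2, 1]
Peg 1: []
Peg 2: []

After move 8 (0->1):
Peg 0: [3, 2]
Peg 1: [1]
Peg 2: []

After move 9 (1->0):
Peg 0: [3, 2, 1]
Peg 1: []
Peg 2: []

After move 10 (0->2):
Peg 0: [3, 2]
Peg 1: []
Peg 2: [1]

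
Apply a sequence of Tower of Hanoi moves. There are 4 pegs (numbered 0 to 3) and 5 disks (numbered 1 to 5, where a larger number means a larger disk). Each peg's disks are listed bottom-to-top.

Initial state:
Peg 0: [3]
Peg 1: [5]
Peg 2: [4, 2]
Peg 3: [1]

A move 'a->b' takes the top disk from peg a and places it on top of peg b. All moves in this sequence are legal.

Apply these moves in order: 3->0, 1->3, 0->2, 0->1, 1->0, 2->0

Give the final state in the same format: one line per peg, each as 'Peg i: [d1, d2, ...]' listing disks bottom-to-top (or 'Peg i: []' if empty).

Answer: Peg 0: [3, 1]
Peg 1: []
Peg 2: [4, 2]
Peg 3: [5]

Derivation:
After move 1 (3->0):
Peg 0: [3, 1]
Peg 1: [5]
Peg 2: [4, 2]
Peg 3: []

After move 2 (1->3):
Peg 0: [3, 1]
Peg 1: []
Peg 2: [4, 2]
Peg 3: [5]

After move 3 (0->2):
Peg 0: [3]
Peg 1: []
Peg 2: [4, 2, 1]
Peg 3: [5]

After move 4 (0->1):
Peg 0: []
Peg 1: [3]
Peg 2: [4, 2, 1]
Peg 3: [5]

After move 5 (1->0):
Peg 0: [3]
Peg 1: []
Peg 2: [4, 2, 1]
Peg 3: [5]

After move 6 (2->0):
Peg 0: [3, 1]
Peg 1: []
Peg 2: [4, 2]
Peg 3: [5]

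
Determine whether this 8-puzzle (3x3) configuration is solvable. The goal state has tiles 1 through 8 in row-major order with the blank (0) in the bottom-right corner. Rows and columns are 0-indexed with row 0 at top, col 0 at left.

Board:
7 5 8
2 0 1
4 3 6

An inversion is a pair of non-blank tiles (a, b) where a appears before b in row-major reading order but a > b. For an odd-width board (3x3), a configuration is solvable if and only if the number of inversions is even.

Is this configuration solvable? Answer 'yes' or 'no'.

Inversions (pairs i<j in row-major order where tile[i] > tile[j] > 0): 17
17 is odd, so the puzzle is not solvable.

Answer: no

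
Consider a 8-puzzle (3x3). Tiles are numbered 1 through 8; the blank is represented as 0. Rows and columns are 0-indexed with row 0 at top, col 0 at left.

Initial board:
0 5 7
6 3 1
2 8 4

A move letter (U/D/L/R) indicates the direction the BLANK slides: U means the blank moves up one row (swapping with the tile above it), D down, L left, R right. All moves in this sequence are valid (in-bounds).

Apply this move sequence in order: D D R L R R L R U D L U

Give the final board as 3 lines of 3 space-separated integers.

After move 1 (D):
6 5 7
0 3 1
2 8 4

After move 2 (D):
6 5 7
2 3 1
0 8 4

After move 3 (R):
6 5 7
2 3 1
8 0 4

After move 4 (L):
6 5 7
2 3 1
0 8 4

After move 5 (R):
6 5 7
2 3 1
8 0 4

After move 6 (R):
6 5 7
2 3 1
8 4 0

After move 7 (L):
6 5 7
2 3 1
8 0 4

After move 8 (R):
6 5 7
2 3 1
8 4 0

After move 9 (U):
6 5 7
2 3 0
8 4 1

After move 10 (D):
6 5 7
2 3 1
8 4 0

After move 11 (L):
6 5 7
2 3 1
8 0 4

After move 12 (U):
6 5 7
2 0 1
8 3 4

Answer: 6 5 7
2 0 1
8 3 4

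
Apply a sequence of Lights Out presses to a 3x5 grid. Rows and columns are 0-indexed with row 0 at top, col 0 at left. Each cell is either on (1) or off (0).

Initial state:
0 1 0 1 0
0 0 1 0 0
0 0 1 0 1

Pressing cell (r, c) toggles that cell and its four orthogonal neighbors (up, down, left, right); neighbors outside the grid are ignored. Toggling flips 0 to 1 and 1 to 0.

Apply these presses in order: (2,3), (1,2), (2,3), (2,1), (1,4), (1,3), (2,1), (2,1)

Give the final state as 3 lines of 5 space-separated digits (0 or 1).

Answer: 0 1 1 0 1
0 0 1 1 0
1 1 1 1 0

Derivation:
After press 1 at (2,3):
0 1 0 1 0
0 0 1 1 0
0 0 0 1 0

After press 2 at (1,2):
0 1 1 1 0
0 1 0 0 0
0 0 1 1 0

After press 3 at (2,3):
0 1 1 1 0
0 1 0 1 0
0 0 0 0 1

After press 4 at (2,1):
0 1 1 1 0
0 0 0 1 0
1 1 1 0 1

After press 5 at (1,4):
0 1 1 1 1
0 0 0 0 1
1 1 1 0 0

After press 6 at (1,3):
0 1 1 0 1
0 0 1 1 0
1 1 1 1 0

After press 7 at (2,1):
0 1 1 0 1
0 1 1 1 0
0 0 0 1 0

After press 8 at (2,1):
0 1 1 0 1
0 0 1 1 0
1 1 1 1 0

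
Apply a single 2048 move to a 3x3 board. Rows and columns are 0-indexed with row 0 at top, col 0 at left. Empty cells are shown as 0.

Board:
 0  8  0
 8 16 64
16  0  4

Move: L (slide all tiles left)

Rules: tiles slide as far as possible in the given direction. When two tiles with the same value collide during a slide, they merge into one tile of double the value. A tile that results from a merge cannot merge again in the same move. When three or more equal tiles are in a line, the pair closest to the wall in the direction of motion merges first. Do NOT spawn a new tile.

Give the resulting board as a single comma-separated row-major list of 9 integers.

Answer: 8, 0, 0, 8, 16, 64, 16, 4, 0

Derivation:
Slide left:
row 0: [0, 8, 0] -> [8, 0, 0]
row 1: [8, 16, 64] -> [8, 16, 64]
row 2: [16, 0, 4] -> [16, 4, 0]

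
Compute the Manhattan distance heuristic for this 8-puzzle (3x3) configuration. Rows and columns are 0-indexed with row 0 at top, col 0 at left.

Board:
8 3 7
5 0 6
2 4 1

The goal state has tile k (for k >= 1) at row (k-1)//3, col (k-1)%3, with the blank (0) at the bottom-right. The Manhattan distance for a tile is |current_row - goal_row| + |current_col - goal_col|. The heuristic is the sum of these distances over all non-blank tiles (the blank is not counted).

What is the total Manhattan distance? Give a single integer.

Answer: 18

Derivation:
Tile 8: (0,0)->(2,1) = 3
Tile 3: (0,1)->(0,2) = 1
Tile 7: (0,2)->(2,0) = 4
Tile 5: (1,0)->(1,1) = 1
Tile 6: (1,2)->(1,2) = 0
Tile 2: (2,0)->(0,1) = 3
Tile 4: (2,1)->(1,0) = 2
Tile 1: (2,2)->(0,0) = 4
Sum: 3 + 1 + 4 + 1 + 0 + 3 + 2 + 4 = 18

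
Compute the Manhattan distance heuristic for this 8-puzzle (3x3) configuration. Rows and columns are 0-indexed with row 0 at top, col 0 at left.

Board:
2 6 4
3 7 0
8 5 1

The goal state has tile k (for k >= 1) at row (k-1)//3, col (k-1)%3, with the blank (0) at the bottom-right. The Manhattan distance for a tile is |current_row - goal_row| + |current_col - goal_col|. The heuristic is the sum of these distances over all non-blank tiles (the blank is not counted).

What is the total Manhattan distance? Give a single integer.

Answer: 17

Derivation:
Tile 2: at (0,0), goal (0,1), distance |0-0|+|0-1| = 1
Tile 6: at (0,1), goal (1,2), distance |0-1|+|1-2| = 2
Tile 4: at (0,2), goal (1,0), distance |0-1|+|2-0| = 3
Tile 3: at (1,0), goal (0,2), distance |1-0|+|0-2| = 3
Tile 7: at (1,1), goal (2,0), distance |1-2|+|1-0| = 2
Tile 8: at (2,0), goal (2,1), distance |2-2|+|0-1| = 1
Tile 5: at (2,1), goal (1,1), distance |2-1|+|1-1| = 1
Tile 1: at (2,2), goal (0,0), distance |2-0|+|2-0| = 4
Sum: 1 + 2 + 3 + 3 + 2 + 1 + 1 + 4 = 17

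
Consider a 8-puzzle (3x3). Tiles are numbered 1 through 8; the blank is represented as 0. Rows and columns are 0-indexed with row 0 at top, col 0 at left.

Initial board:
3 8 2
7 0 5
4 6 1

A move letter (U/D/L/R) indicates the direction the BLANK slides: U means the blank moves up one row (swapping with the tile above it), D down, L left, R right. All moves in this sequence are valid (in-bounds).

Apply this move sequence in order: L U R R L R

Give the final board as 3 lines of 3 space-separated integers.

Answer: 8 2 0
3 7 5
4 6 1

Derivation:
After move 1 (L):
3 8 2
0 7 5
4 6 1

After move 2 (U):
0 8 2
3 7 5
4 6 1

After move 3 (R):
8 0 2
3 7 5
4 6 1

After move 4 (R):
8 2 0
3 7 5
4 6 1

After move 5 (L):
8 0 2
3 7 5
4 6 1

After move 6 (R):
8 2 0
3 7 5
4 6 1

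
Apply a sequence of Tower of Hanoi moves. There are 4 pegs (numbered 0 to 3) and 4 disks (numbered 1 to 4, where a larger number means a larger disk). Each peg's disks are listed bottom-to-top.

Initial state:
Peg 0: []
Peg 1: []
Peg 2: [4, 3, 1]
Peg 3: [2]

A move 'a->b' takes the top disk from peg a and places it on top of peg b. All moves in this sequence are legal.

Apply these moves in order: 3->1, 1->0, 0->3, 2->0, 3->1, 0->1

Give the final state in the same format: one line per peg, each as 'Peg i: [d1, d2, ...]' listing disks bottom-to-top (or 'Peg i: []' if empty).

After move 1 (3->1):
Peg 0: []
Peg 1: [2]
Peg 2: [4, 3, 1]
Peg 3: []

After move 2 (1->0):
Peg 0: [2]
Peg 1: []
Peg 2: [4, 3, 1]
Peg 3: []

After move 3 (0->3):
Peg 0: []
Peg 1: []
Peg 2: [4, 3, 1]
Peg 3: [2]

After move 4 (2->0):
Peg 0: [1]
Peg 1: []
Peg 2: [4, 3]
Peg 3: [2]

After move 5 (3->1):
Peg 0: [1]
Peg 1: [2]
Peg 2: [4, 3]
Peg 3: []

After move 6 (0->1):
Peg 0: []
Peg 1: [2, 1]
Peg 2: [4, 3]
Peg 3: []

Answer: Peg 0: []
Peg 1: [2, 1]
Peg 2: [4, 3]
Peg 3: []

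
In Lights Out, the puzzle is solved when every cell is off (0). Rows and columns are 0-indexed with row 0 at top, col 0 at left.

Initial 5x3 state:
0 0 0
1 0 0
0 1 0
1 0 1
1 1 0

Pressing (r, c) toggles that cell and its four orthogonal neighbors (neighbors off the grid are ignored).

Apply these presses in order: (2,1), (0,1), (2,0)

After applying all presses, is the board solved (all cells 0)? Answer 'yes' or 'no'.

After press 1 at (2,1):
0 0 0
1 1 0
1 0 1
1 1 1
1 1 0

After press 2 at (0,1):
1 1 1
1 0 0
1 0 1
1 1 1
1 1 0

After press 3 at (2,0):
1 1 1
0 0 0
0 1 1
0 1 1
1 1 0

Lights still on: 9

Answer: no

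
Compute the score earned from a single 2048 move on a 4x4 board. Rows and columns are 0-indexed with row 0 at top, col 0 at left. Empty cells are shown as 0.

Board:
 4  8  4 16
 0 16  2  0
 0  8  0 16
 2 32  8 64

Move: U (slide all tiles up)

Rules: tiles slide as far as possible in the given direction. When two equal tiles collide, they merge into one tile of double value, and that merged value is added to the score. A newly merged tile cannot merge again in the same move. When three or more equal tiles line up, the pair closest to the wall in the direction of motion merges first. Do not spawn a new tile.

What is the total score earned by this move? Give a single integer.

Answer: 32

Derivation:
Slide up:
col 0: [4, 0, 0, 2] -> [4, 2, 0, 0]  score +0 (running 0)
col 1: [8, 16, 8, 32] -> [8, 16, 8, 32]  score +0 (running 0)
col 2: [4, 2, 0, 8] -> [4, 2, 8, 0]  score +0 (running 0)
col 3: [16, 0, 16, 64] -> [32, 64, 0, 0]  score +32 (running 32)
Board after move:
 4  8  4 32
 2 16  2 64
 0  8  8  0
 0 32  0  0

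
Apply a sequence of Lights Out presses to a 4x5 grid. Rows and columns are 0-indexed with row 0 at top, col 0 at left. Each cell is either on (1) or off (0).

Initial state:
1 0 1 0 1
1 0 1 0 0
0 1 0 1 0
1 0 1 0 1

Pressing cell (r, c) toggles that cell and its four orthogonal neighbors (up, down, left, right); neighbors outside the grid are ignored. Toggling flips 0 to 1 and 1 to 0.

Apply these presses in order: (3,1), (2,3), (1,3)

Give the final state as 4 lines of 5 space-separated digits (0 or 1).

After press 1 at (3,1):
1 0 1 0 1
1 0 1 0 0
0 0 0 1 0
0 1 0 0 1

After press 2 at (2,3):
1 0 1 0 1
1 0 1 1 0
0 0 1 0 1
0 1 0 1 1

After press 3 at (1,3):
1 0 1 1 1
1 0 0 0 1
0 0 1 1 1
0 1 0 1 1

Answer: 1 0 1 1 1
1 0 0 0 1
0 0 1 1 1
0 1 0 1 1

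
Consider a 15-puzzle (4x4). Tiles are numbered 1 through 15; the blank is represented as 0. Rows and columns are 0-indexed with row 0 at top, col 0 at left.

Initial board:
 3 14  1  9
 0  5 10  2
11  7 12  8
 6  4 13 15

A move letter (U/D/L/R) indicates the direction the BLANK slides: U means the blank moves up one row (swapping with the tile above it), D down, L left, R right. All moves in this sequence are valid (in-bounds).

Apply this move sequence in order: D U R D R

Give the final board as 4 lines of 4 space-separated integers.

Answer:  3 14  1  9
 5  7 10  2
11 12  0  8
 6  4 13 15

Derivation:
After move 1 (D):
 3 14  1  9
11  5 10  2
 0  7 12  8
 6  4 13 15

After move 2 (U):
 3 14  1  9
 0  5 10  2
11  7 12  8
 6  4 13 15

After move 3 (R):
 3 14  1  9
 5  0 10  2
11  7 12  8
 6  4 13 15

After move 4 (D):
 3 14  1  9
 5  7 10  2
11  0 12  8
 6  4 13 15

After move 5 (R):
 3 14  1  9
 5  7 10  2
11 12  0  8
 6  4 13 15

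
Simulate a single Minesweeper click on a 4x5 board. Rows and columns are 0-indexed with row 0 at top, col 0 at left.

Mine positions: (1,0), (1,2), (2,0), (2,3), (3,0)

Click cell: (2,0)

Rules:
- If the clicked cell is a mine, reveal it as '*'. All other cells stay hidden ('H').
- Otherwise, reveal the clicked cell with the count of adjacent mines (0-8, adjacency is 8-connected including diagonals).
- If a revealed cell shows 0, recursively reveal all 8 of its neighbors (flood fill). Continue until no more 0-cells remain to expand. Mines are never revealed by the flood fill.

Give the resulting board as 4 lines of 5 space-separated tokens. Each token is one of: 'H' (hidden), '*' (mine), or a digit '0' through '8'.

H H H H H
H H H H H
* H H H H
H H H H H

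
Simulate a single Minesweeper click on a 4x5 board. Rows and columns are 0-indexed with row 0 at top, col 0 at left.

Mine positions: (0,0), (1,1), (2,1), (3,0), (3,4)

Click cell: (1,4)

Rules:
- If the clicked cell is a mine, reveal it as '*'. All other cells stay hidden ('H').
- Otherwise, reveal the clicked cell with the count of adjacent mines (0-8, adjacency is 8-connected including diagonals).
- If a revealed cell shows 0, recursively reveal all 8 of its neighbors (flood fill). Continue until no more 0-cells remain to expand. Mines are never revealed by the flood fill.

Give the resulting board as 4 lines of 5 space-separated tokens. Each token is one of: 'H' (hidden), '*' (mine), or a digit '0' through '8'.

H H 1 0 0
H H 2 0 0
H H 2 1 1
H H H H H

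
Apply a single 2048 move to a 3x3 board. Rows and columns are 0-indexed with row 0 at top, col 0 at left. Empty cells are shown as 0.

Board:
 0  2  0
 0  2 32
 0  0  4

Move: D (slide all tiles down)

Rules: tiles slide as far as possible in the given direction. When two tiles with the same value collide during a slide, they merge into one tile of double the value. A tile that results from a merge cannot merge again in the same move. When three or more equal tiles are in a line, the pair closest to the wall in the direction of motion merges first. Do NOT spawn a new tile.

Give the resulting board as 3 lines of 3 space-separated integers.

Answer:  0  0  0
 0  0 32
 0  4  4

Derivation:
Slide down:
col 0: [0, 0, 0] -> [0, 0, 0]
col 1: [2, 2, 0] -> [0, 0, 4]
col 2: [0, 32, 4] -> [0, 32, 4]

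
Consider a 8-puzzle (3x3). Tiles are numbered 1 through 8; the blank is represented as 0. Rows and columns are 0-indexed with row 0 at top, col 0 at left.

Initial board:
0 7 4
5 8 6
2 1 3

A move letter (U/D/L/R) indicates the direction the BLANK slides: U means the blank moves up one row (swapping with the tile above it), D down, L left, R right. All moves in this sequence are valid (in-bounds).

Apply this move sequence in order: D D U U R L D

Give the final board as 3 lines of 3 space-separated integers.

After move 1 (D):
5 7 4
0 8 6
2 1 3

After move 2 (D):
5 7 4
2 8 6
0 1 3

After move 3 (U):
5 7 4
0 8 6
2 1 3

After move 4 (U):
0 7 4
5 8 6
2 1 3

After move 5 (R):
7 0 4
5 8 6
2 1 3

After move 6 (L):
0 7 4
5 8 6
2 1 3

After move 7 (D):
5 7 4
0 8 6
2 1 3

Answer: 5 7 4
0 8 6
2 1 3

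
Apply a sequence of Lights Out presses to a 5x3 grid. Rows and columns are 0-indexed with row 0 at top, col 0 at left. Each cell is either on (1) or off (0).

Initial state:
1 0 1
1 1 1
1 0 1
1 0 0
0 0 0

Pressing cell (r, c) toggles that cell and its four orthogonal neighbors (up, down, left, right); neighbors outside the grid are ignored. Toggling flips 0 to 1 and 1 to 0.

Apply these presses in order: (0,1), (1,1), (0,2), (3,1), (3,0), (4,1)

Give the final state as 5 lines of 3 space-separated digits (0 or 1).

After press 1 at (0,1):
0 1 0
1 0 1
1 0 1
1 0 0
0 0 0

After press 2 at (1,1):
0 0 0
0 1 0
1 1 1
1 0 0
0 0 0

After press 3 at (0,2):
0 1 1
0 1 1
1 1 1
1 0 0
0 0 0

After press 4 at (3,1):
0 1 1
0 1 1
1 0 1
0 1 1
0 1 0

After press 5 at (3,0):
0 1 1
0 1 1
0 0 1
1 0 1
1 1 0

After press 6 at (4,1):
0 1 1
0 1 1
0 0 1
1 1 1
0 0 1

Answer: 0 1 1
0 1 1
0 0 1
1 1 1
0 0 1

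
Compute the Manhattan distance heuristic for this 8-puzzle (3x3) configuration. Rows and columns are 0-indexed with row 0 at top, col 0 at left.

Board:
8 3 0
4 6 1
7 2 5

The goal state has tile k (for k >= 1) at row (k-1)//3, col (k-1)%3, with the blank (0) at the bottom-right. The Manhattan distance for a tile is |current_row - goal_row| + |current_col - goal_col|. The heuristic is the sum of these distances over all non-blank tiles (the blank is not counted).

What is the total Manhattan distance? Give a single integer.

Answer: 12

Derivation:
Tile 8: at (0,0), goal (2,1), distance |0-2|+|0-1| = 3
Tile 3: at (0,1), goal (0,2), distance |0-0|+|1-2| = 1
Tile 4: at (1,0), goal (1,0), distance |1-1|+|0-0| = 0
Tile 6: at (1,1), goal (1,2), distance |1-1|+|1-2| = 1
Tile 1: at (1,2), goal (0,0), distance |1-0|+|2-0| = 3
Tile 7: at (2,0), goal (2,0), distance |2-2|+|0-0| = 0
Tile 2: at (2,1), goal (0,1), distance |2-0|+|1-1| = 2
Tile 5: at (2,2), goal (1,1), distance |2-1|+|2-1| = 2
Sum: 3 + 1 + 0 + 1 + 3 + 0 + 2 + 2 = 12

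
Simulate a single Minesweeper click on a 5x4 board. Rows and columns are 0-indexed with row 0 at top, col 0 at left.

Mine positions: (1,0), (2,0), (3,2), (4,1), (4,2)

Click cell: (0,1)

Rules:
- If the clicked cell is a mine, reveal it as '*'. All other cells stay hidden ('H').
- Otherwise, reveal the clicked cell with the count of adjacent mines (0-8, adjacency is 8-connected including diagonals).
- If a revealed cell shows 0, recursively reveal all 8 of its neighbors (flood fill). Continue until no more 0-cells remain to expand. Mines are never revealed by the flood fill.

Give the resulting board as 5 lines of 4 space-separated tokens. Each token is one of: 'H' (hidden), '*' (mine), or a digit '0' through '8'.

H 1 H H
H H H H
H H H H
H H H H
H H H H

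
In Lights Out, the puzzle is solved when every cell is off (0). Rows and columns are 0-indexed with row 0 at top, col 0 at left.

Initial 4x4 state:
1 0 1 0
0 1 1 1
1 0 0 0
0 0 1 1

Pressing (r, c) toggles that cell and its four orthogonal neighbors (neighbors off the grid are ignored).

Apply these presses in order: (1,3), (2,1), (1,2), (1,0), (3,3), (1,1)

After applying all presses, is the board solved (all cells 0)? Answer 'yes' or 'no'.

After press 1 at (1,3):
1 0 1 1
0 1 0 0
1 0 0 1
0 0 1 1

After press 2 at (2,1):
1 0 1 1
0 0 0 0
0 1 1 1
0 1 1 1

After press 3 at (1,2):
1 0 0 1
0 1 1 1
0 1 0 1
0 1 1 1

After press 4 at (1,0):
0 0 0 1
1 0 1 1
1 1 0 1
0 1 1 1

After press 5 at (3,3):
0 0 0 1
1 0 1 1
1 1 0 0
0 1 0 0

After press 6 at (1,1):
0 1 0 1
0 1 0 1
1 0 0 0
0 1 0 0

Lights still on: 6

Answer: no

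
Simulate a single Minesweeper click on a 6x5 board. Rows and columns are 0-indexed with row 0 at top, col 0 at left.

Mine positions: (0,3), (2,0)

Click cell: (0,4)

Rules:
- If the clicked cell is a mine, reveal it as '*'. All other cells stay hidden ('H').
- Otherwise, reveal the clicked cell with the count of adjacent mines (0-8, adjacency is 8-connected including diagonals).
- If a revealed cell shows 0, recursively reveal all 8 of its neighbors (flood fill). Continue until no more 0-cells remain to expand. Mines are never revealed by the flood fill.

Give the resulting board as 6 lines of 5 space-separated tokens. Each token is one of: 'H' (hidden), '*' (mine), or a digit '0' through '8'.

H H H H 1
H H H H H
H H H H H
H H H H H
H H H H H
H H H H H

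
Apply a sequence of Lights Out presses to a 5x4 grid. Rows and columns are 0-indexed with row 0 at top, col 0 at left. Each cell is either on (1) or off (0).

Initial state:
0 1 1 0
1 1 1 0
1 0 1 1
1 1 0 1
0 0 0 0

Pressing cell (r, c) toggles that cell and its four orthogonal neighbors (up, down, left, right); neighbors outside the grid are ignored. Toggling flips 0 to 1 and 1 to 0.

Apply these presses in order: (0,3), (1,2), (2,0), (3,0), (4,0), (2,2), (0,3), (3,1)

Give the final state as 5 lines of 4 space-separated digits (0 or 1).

Answer: 0 1 0 0
0 0 1 1
1 1 1 0
1 1 0 1
0 0 0 0

Derivation:
After press 1 at (0,3):
0 1 0 1
1 1 1 1
1 0 1 1
1 1 0 1
0 0 0 0

After press 2 at (1,2):
0 1 1 1
1 0 0 0
1 0 0 1
1 1 0 1
0 0 0 0

After press 3 at (2,0):
0 1 1 1
0 0 0 0
0 1 0 1
0 1 0 1
0 0 0 0

After press 4 at (3,0):
0 1 1 1
0 0 0 0
1 1 0 1
1 0 0 1
1 0 0 0

After press 5 at (4,0):
0 1 1 1
0 0 0 0
1 1 0 1
0 0 0 1
0 1 0 0

After press 6 at (2,2):
0 1 1 1
0 0 1 0
1 0 1 0
0 0 1 1
0 1 0 0

After press 7 at (0,3):
0 1 0 0
0 0 1 1
1 0 1 0
0 0 1 1
0 1 0 0

After press 8 at (3,1):
0 1 0 0
0 0 1 1
1 1 1 0
1 1 0 1
0 0 0 0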